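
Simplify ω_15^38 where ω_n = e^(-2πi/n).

Since ω_15^15 = 1, powers reduce modulo 15.
38 mod 15 = 8
So ω_15^38 = ω_15^8 = e^(-2πi·8/15)

ω_15^38 = ω_15^8 = -0.9781+0.2079i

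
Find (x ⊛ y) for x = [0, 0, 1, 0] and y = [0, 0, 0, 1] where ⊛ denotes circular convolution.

(x ⊛ y)[n] = Σ(m=0 to 3) x[m] · y[(n-m) mod 4]

Computing each output sample:
(x ⊛ y)[0] = 0
(x ⊛ y)[1] = 1
(x ⊛ y)[2] = 0
(x ⊛ y)[3] = 0

x ⊛ y = [0, 1, 0, 0]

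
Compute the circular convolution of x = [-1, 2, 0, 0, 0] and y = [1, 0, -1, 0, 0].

(x ⊛ y)[n] = Σ(m=0 to 4) x[m] · y[(n-m) mod 5]

Computing each output sample:
(x ⊛ y)[0] = -1
(x ⊛ y)[1] = 2
(x ⊛ y)[2] = 1
(x ⊛ y)[3] = -2
(x ⊛ y)[4] = 0

x ⊛ y = [-1, 2, 1, -2, 0]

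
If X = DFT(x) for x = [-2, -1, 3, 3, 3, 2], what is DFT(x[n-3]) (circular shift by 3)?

Time shift by 3: X_shifted[k] = ω_6^(3k) · X[k]
Shifted x = [3, 3, 2, -2, -1, 3]

DFT(x[n-3]) = [8, 7.5000-2.5981i, -2.5000+2.5981i, 0, -2.5000-2.5981i, 7.5000+2.5981i]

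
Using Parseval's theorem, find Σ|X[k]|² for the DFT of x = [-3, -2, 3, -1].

Parseval: Σ|x[n]|² = (1/N)Σ|X[k]|², so Σ|X[k]|² = N·Σ|x[n]|² = 4·23.0000

Σ|X[k]|² = N·Σ|x[n]|² = 4·23.0000 = 92.0000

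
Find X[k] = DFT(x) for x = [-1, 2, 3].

X[k] = Σ(n=0 to 2) x[n] · ω_3^(nk)
where ω_3 = e^(-2πi/3)

Computing each X[k]:
X[0] = 4
X[1] = -3.5000+0.8660i
X[2] = -3.5000-0.8660i

X = [4, -3.5000+0.8660i, -3.5000-0.8660i]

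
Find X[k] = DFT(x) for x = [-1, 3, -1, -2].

X[k] = Σ(n=0 to 3) x[n] · ω_4^(nk)
where ω_4 = e^(-2πi/4)

Computing each X[k]:
X[0] = -1
X[1] = -5i
X[2] = -3
X[3] = 5i

X = [-1, -5i, -3, 5i]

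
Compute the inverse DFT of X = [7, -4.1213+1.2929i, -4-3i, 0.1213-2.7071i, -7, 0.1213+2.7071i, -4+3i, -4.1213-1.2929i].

x[n] = (1/8) Σ(k=0 to 7) X[k] · e^(2πikn/8)

Computing each x[n]:
x[0] = -2
x[1] = 2
x[2] = 0
x[3] = 2
x[4] = 0
x[5] = 3
x[6] = 2
x[7] = 0

x = [-2, 2, 0, 2, 0, 3, 2, 0]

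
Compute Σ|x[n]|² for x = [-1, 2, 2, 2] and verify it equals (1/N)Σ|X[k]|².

Time domain:
Σ|x[n]|² = |-1|² + |2|² + |2|² + |2|² = 13.0000

Frequency domain:
(1/4)Σ|X[k]|² = (1/4)(|5|² + |-3|² + |-3|² + |-3|²) = (1/4)·52.0000 = 13.0000

Both sides agree, confirming Parseval's theorem.

Σ|x[n]|² = (1/N)Σ|X[k]|² = 13.0000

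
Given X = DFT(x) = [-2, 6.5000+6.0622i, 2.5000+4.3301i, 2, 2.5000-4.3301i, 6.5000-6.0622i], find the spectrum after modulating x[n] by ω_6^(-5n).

Modulation property: DFT(ω_6^(-5n)·x[n]) = X[(k-5) mod 6], so circularly shift X by 5 positions.

X[k-5] = [6.5000+6.0622i, 2.5000+4.3301i, 2, 2.5000-4.3301i, 6.5000-6.0622i, -2]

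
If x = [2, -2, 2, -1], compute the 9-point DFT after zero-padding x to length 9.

Original 4-point DFT: [1, 1i, 7, -1i]
Zero-padded 9-point DFT provides frequency interpolation.

DFT_9([x, 0, ...]) = [1, 1.3152+0.1820i, 0.2733+0.4195i, 1.0000+3.4641i, 5.9115+2.8356i, 5.9115-2.8356i, 1.0000-3.4641i, 0.2733-0.4195i, 1.3152-0.1820i]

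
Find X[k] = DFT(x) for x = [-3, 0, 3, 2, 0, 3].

X[k] = Σ(n=0 to 5) x[n] · ω_6^(nk)
where ω_6 = e^(-2πi/6)

Computing each X[k]:
X[0] = 5
X[1] = -5
X[2] = -4.0000+5.1962i
X[3] = -5
X[4] = -4.0000-5.1962i
X[5] = -5

X = [5, -5, -4.0000+5.1962i, -5, -4.0000-5.1962i, -5]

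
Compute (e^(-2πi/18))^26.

Since ω_18^18 = 1, powers reduce modulo 18.
26 mod 18 = 8
So ω_18^26 = ω_18^8 = e^(-2πi·8/18)

ω_18^26 = ω_18^8 = -0.9397-0.3420i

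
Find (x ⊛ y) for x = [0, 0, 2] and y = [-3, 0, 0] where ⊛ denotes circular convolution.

(x ⊛ y)[n] = Σ(m=0 to 2) x[m] · y[(n-m) mod 3]

Computing each output sample:
(x ⊛ y)[0] = 0
(x ⊛ y)[1] = 0
(x ⊛ y)[2] = -6

x ⊛ y = [0, 0, -6]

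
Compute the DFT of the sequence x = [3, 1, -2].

X[k] = Σ(n=0 to 2) x[n] · ω_3^(nk)
where ω_3 = e^(-2πi/3)

Computing each X[k]:
X[0] = 2
X[1] = 3.5000-2.5981i
X[2] = 3.5000+2.5981i

X = [2, 3.5000-2.5981i, 3.5000+2.5981i]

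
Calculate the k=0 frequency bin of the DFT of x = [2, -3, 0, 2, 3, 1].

X[0] = Σ(n=0 to 5) x[n] · ω_6^0 = Σ x[n]
= (2) + (-3) + (0) + (2) + (3) + (1)

X[0] = 5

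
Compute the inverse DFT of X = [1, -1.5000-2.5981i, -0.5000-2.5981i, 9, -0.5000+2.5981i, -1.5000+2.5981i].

x[n] = (1/6) Σ(k=0 to 5) X[k] · e^(2πikn/6)

Computing each x[n]:
x[0] = 1
x[1] = 0
x[2] = 2
x[3] = -1
x[4] = 2
x[5] = -3

x = [1, 0, 2, -1, 2, -3]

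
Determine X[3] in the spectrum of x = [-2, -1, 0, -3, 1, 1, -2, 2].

X[3] = Σ(n=0 to 7) x[n] · ω_8^(3n) where ω_8 = e^(-2πi/8)
= (-2)·ω_8^0 + (-1)·ω_8^3 + (0)·ω_8^6 + (-3)·ω_8^9 + (1)·ω_8^12 + (1)·ω_8^15 + (-2)·ω_8^18 + (2)·ω_8^21

X[3] = -5.1213+6.9497i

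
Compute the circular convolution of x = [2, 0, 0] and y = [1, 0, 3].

(x ⊛ y)[n] = Σ(m=0 to 2) x[m] · y[(n-m) mod 3]

Computing each output sample:
(x ⊛ y)[0] = 2
(x ⊛ y)[1] = 0
(x ⊛ y)[2] = 6

x ⊛ y = [2, 0, 6]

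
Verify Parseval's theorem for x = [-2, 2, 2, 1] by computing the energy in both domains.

Time domain:
Σ|x[n]|² = |-2|² + |2|² + |2|² + |1|² = 13.0000

Frequency domain:
(1/4)Σ|X[k]|² = (1/4)(|3|² + |-4-1i|² + |-3|² + |-4+1i|²) = (1/4)·52.0000 = 13.0000

Both sides agree, confirming Parseval's theorem.

Σ|x[n]|² = (1/N)Σ|X[k]|² = 13.0000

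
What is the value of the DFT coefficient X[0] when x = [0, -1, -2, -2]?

X[0] = Σ(n=0 to 3) x[n] · ω_4^0 = Σ x[n]
= (0) + (-1) + (-2) + (-2)

X[0] = -5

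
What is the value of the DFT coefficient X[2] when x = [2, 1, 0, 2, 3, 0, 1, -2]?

X[2] = Σ(n=0 to 7) x[n] · ω_8^(2n) where ω_8 = e^(-2πi/8)
= (2)·ω_8^0 + (1)·ω_8^2 + (0)·ω_8^4 + (2)·ω_8^6 + (3)·ω_8^8 + (0)·ω_8^10 + (1)·ω_8^12 + (-2)·ω_8^14

X[2] = 4-1i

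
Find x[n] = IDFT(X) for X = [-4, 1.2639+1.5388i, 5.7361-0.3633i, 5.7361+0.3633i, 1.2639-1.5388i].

x[n] = (1/5) Σ(k=0 to 4) X[k] · e^(2πikn/5)

Computing each x[n]:
x[0] = 2
x[1] = -3
x[2] = -1
x[3] = 0
x[4] = -2

x = [2, -3, -1, 0, -2]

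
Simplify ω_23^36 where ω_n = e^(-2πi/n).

Since ω_23^23 = 1, powers reduce modulo 23.
36 mod 23 = 13
So ω_23^36 = ω_23^13 = e^(-2πi·13/23)

ω_23^36 = ω_23^13 = -0.9172+0.3984i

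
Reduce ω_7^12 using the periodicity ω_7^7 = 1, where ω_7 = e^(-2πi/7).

Since ω_7^7 = 1, powers reduce modulo 7.
12 mod 7 = 5
So ω_7^12 = ω_7^5 = e^(-2πi·5/7)

ω_7^12 = ω_7^5 = -0.2225+0.9749i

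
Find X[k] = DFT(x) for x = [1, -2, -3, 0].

X[k] = Σ(n=0 to 3) x[n] · ω_4^(nk)
where ω_4 = e^(-2πi/4)

Computing each X[k]:
X[0] = -4
X[1] = 4+2i
X[2] = 0
X[3] = 4-2i

X = [-4, 4+2i, 0, 4-2i]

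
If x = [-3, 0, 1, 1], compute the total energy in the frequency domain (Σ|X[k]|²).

Parseval: Σ|x[n]|² = (1/N)Σ|X[k]|², so Σ|X[k]|² = N·Σ|x[n]|² = 4·11.0000

Σ|X[k]|² = N·Σ|x[n]|² = 4·11.0000 = 44.0000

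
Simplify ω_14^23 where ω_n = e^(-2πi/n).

Since ω_14^14 = 1, powers reduce modulo 14.
23 mod 14 = 9
So ω_14^23 = ω_14^9 = e^(-2πi·9/14)

ω_14^23 = ω_14^9 = -0.6235+0.7818i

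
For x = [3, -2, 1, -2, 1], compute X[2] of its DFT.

X[2] = Σ(n=0 to 4) x[n] · ω_5^(2n) where ω_5 = e^(-2πi/5)
= (3)·ω_5^0 + (-2)·ω_5^2 + (1)·ω_5^4 + (-2)·ω_5^6 + (1)·ω_5^8

X[2] = 3.5000+4.6165i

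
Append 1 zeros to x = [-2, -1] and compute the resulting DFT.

Original 2-point DFT: [-3, -1]
Zero-padded 3-point DFT provides frequency interpolation.

DFT_3([x, 0, ...]) = [-3, -1.5000+0.8660i, -1.5000-0.8660i]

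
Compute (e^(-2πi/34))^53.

Since ω_34^34 = 1, powers reduce modulo 34.
53 mod 34 = 19
So ω_34^53 = ω_34^19 = e^(-2πi·19/34)

ω_34^53 = ω_34^19 = -0.9325+0.3612i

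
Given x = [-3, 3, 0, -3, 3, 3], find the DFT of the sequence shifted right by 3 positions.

Time shift by 3: X_shifted[k] = ω_6^(3k) · X[k]
Shifted x = [-3, 3, 3, -3, 3, 0]

DFT(x[n-3]) = [3, -1.5000-2.5981i, -10.5000-2.5981i, 3, -10.5000+2.5981i, -1.5000+2.5981i]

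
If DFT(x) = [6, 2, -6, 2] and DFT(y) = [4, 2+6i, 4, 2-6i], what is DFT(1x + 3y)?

By linearity: DFT(1x + 3y) = 1·DFT(x) + 3·DFT(y)
= 1·[6, 2, -6, 2] + 3·[4, 2+6i, 4, 2-6i]

Computing element-wise:
Z[0] = 1·(6) + 3·(4) = 18
Z[1] = 1·(2) + 3·(2+6i) = 8+18i
Z[2] = 1·(-6) + 3·(4) = 6
Z[3] = 1·(2) + 3·(2-6i) = 8-18i

DFT(1x + 3y) = 1·X + 3·Y = [18, 8+18i, 6, 8-18i]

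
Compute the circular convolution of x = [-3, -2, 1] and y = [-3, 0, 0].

(x ⊛ y)[n] = Σ(m=0 to 2) x[m] · y[(n-m) mod 3]

Computing each output sample:
(x ⊛ y)[0] = 9
(x ⊛ y)[1] = 6
(x ⊛ y)[2] = -3

x ⊛ y = [9, 6, -3]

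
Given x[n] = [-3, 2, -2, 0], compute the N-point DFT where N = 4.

X[k] = Σ(n=0 to 3) x[n] · ω_4^(nk)
where ω_4 = e^(-2πi/4)

Computing each X[k]:
X[0] = -3
X[1] = -1-2i
X[2] = -7
X[3] = -1+2i

X = [-3, -1-2i, -7, -1+2i]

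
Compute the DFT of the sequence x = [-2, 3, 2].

X[k] = Σ(n=0 to 2) x[n] · ω_3^(nk)
where ω_3 = e^(-2πi/3)

Computing each X[k]:
X[0] = 3
X[1] = -4.5000-0.8660i
X[2] = -4.5000+0.8660i

X = [3, -4.5000-0.8660i, -4.5000+0.8660i]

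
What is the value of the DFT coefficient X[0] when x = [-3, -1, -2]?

X[0] = Σ(n=0 to 2) x[n] · ω_3^0 = Σ x[n]
= (-3) + (-1) + (-2)

X[0] = -6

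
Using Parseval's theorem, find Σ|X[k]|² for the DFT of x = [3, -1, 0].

Parseval: Σ|x[n]|² = (1/N)Σ|X[k]|², so Σ|X[k]|² = N·Σ|x[n]|² = 3·10.0000

Σ|X[k]|² = N·Σ|x[n]|² = 3·10.0000 = 30.0000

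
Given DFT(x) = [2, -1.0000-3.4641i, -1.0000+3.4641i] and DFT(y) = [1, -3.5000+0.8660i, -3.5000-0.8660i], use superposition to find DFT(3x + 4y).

By linearity: DFT(3x + 4y) = 3·DFT(x) + 4·DFT(y)
= 3·[2, -1.0000-3.4641i, -1.0000+3.4641i] + 4·[1, -3.5000+0.8660i, -3.5000-0.8660i]

Computing element-wise:
Z[0] = 3·(2) + 4·(1) = 10
Z[1] = 3·(-1.0000-3.4641i) + 4·(-3.5000+0.8660i) = -17.0000-6.9283i
Z[2] = 3·(-1.0000+3.4641i) + 4·(-3.5000-0.8660i) = -17.0000+6.9283i

DFT(3x + 4y) = 3·X + 4·Y = [10, -17.0000-6.9283i, -17.0000+6.9283i]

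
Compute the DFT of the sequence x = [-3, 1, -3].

X[k] = Σ(n=0 to 2) x[n] · ω_3^(nk)
where ω_3 = e^(-2πi/3)

Computing each X[k]:
X[0] = -5
X[1] = -2.0000-3.4641i
X[2] = -2.0000+3.4641i

X = [-5, -2.0000-3.4641i, -2.0000+3.4641i]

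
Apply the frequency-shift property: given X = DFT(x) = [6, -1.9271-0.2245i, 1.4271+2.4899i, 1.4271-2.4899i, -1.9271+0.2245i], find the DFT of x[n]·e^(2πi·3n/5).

Modulation property: DFT(ω_5^(-3n)·x[n]) = X[(k-3) mod 5], so circularly shift X by 3 positions.

X[k-3] = [1.4271+2.4899i, 1.4271-2.4899i, -1.9271+0.2245i, 6, -1.9271-0.2245i]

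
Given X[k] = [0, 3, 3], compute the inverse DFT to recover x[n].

x[n] = (1/3) Σ(k=0 to 2) X[k] · e^(2πikn/3)

Computing each x[n]:
x[0] = 2
x[1] = -1
x[2] = -1

x = [2, -1, -1]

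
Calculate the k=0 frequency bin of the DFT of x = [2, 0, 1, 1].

X[0] = Σ(n=0 to 3) x[n] · ω_4^0 = Σ x[n]
= (2) + (0) + (1) + (1)

X[0] = 4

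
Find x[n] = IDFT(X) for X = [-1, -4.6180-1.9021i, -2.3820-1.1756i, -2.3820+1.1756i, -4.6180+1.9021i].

x[n] = (1/5) Σ(k=0 to 4) X[k] · e^(2πikn/5)

Computing each x[n]:
x[0] = -3
x[1] = 1
x[2] = 1
x[3] = 1
x[4] = -1

x = [-3, 1, 1, 1, -1]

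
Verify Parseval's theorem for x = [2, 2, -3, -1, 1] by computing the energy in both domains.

Time domain:
Σ|x[n]|² = |2|² + |2|² + |-3|² + |-1|² + |1|² = 19.0000

Frequency domain:
(1/5)Σ|X[k]|² = (1/5)(|1|² + |6.1631+0.2245i|² + |-1.6631-2.4899i|² + |-1.6631+2.4899i|² + |6.1631-0.2245i|²) = (1/5)·95.0000 = 19.0000

Both sides agree, confirming Parseval's theorem.

Σ|x[n]|² = (1/N)Σ|X[k]|² = 19.0000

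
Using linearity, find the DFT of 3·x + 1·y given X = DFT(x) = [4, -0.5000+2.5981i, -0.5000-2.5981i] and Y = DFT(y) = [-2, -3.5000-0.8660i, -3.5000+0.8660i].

By linearity: DFT(3x + 1y) = 3·DFT(x) + 1·DFT(y)
= 3·[4, -0.5000+2.5981i, -0.5000-2.5981i] + 1·[-2, -3.5000-0.8660i, -3.5000+0.8660i]

Computing element-wise:
Z[0] = 3·(4) + 1·(-2) = 10
Z[1] = 3·(-0.5000+2.5981i) + 1·(-3.5000-0.8660i) = -5.0000+6.9283i
Z[2] = 3·(-0.5000-2.5981i) + 1·(-3.5000+0.8660i) = -5.0000-6.9283i

DFT(3x + 1y) = 3·X + 1·Y = [10, -5.0000+6.9283i, -5.0000-6.9283i]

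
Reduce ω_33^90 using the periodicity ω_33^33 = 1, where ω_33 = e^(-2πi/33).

Since ω_33^33 = 1, powers reduce modulo 33.
90 mod 33 = 24
So ω_33^90 = ω_33^24 = e^(-2πi·24/33)

ω_33^90 = ω_33^24 = -0.1423+0.9898i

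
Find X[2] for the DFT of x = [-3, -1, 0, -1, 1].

X[2] = Σ(n=0 to 4) x[n] · ω_5^(2n) where ω_5 = e^(-2πi/5)
= (-3)·ω_5^0 + (-1)·ω_5^2 + (0)·ω_5^4 + (-1)·ω_5^6 + (1)·ω_5^8

X[2] = -3.3090+2.1266i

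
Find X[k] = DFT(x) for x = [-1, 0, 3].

X[k] = Σ(n=0 to 2) x[n] · ω_3^(nk)
where ω_3 = e^(-2πi/3)

Computing each X[k]:
X[0] = 2
X[1] = -2.5000+2.5981i
X[2] = -2.5000-2.5981i

X = [2, -2.5000+2.5981i, -2.5000-2.5981i]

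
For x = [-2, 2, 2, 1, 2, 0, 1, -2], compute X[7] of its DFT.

X[7] = Σ(n=0 to 7) x[n] · ω_8^(7n) where ω_8 = e^(-2πi/8)
= (-2)·ω_8^0 + (2)·ω_8^7 + (2)·ω_8^14 + (1)·ω_8^21 + (2)·ω_8^28 + (0)·ω_8^35 + (1)·ω_8^42 + (-2)·ω_8^49

X[7] = -4.7071+4.5355i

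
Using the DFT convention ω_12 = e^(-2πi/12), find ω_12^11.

ω_12^11 = e^(-2πi·11/12)
= cos(-2π·11/12) + i·sin(-2π·11/12)
= cos(-22π/12) + i·sin(-22π/12)

ω_12^11 = cos(-22π/12) + i·sin(-22π/12) = 0.8660+0.5000i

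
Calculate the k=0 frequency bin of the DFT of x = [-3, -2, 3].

X[0] = Σ(n=0 to 2) x[n] · ω_3^0 = Σ x[n]
= (-3) + (-2) + (3)

X[0] = -2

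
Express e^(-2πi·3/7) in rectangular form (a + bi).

ω_7^3 = e^(-2πi·3/7)
= cos(-2π·3/7) + i·sin(-2π·3/7)
= cos(-6π/7) + i·sin(-6π/7)

ω_7^3 = cos(-6π/7) + i·sin(-6π/7) = -0.9010-0.4339i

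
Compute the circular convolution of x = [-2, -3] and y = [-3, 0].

(x ⊛ y)[n] = Σ(m=0 to 1) x[m] · y[(n-m) mod 2]

Computing each output sample:
(x ⊛ y)[0] = 6
(x ⊛ y)[1] = 9

x ⊛ y = [6, 9]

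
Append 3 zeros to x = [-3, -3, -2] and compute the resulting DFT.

Original 3-point DFT: [-8, -0.5000+0.8660i, -0.5000-0.8660i]
Zero-padded 6-point DFT provides frequency interpolation.

DFT_6([x, 0, ...]) = [-8, -3.5000+4.3301i, -0.5000+0.8660i, -2, -0.5000-0.8660i, -3.5000-4.3301i]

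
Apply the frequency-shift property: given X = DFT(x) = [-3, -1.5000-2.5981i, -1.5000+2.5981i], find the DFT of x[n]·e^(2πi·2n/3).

Modulation property: DFT(ω_3^(-2n)·x[n]) = X[(k-2) mod 3], so circularly shift X by 2 positions.

X[k-2] = [-1.5000-2.5981i, -1.5000+2.5981i, -3]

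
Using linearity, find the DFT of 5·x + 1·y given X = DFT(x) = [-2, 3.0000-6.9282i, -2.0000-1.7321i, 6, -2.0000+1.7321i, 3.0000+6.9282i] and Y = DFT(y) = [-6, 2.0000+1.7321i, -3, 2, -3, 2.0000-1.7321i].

By linearity: DFT(5x + 1y) = 5·DFT(x) + 1·DFT(y)
= 5·[-2, 3.0000-6.9282i, -2.0000-1.7321i, 6, -2.0000+1.7321i, 3.0000+6.9282i] + 1·[-6, 2.0000+1.7321i, -3, 2, -3, 2.0000-1.7321i]

Computing element-wise:
Z[0] = 5·(-2) + 1·(-6) = -16
Z[1] = 5·(3.0000-6.9282i) + 1·(2.0000+1.7321i) = 17.0000-32.9089i
Z[2] = 5·(-2.0000-1.7321i) + 1·(-3) = -13.0000-8.6605i
Z[3] = 5·(6) + 1·(2) = 32
Z[4] = 5·(-2.0000+1.7321i) + 1·(-3) = -13.0000+8.6605i
Z[5] = 5·(3.0000+6.9282i) + 1·(2.0000-1.7321i) = 17.0000+32.9089i

DFT(5x + 1y) = 5·X + 1·Y = [-16, 17.0000-32.9089i, -13.0000-8.6605i, 32, -13.0000+8.6605i, 17.0000+32.9089i]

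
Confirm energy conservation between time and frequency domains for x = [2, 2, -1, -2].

Time domain:
Σ|x[n]|² = |2|² + |2|² + |-1|² + |-2|² = 13.0000

Frequency domain:
(1/4)Σ|X[k]|² = (1/4)(|1|² + |3-4i|² + |1|² + |3+4i|²) = (1/4)·52.0000 = 13.0000

Both sides agree, confirming Parseval's theorem.

Σ|x[n]|² = (1/N)Σ|X[k]|² = 13.0000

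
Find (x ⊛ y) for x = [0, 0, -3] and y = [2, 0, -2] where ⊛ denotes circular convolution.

(x ⊛ y)[n] = Σ(m=0 to 2) x[m] · y[(n-m) mod 3]

Computing each output sample:
(x ⊛ y)[0] = 0
(x ⊛ y)[1] = 6
(x ⊛ y)[2] = -6

x ⊛ y = [0, 6, -6]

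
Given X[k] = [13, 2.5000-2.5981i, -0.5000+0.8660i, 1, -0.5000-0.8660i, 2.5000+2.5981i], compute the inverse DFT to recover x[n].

x[n] = (1/6) Σ(k=0 to 5) X[k] · e^(2πikn/6)

Computing each x[n]:
x[0] = 3
x[1] = 3
x[2] = 3
x[3] = 1
x[4] = 1
x[5] = 2

x = [3, 3, 3, 1, 1, 2]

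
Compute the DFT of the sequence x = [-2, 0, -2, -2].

X[k] = Σ(n=0 to 3) x[n] · ω_4^(nk)
where ω_4 = e^(-2πi/4)

Computing each X[k]:
X[0] = -6
X[1] = -2i
X[2] = -2
X[3] = 2i

X = [-6, -2i, -2, 2i]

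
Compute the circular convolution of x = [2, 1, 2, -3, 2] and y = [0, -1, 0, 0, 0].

(x ⊛ y)[n] = Σ(m=0 to 4) x[m] · y[(n-m) mod 5]

Computing each output sample:
(x ⊛ y)[0] = -2
(x ⊛ y)[1] = -2
(x ⊛ y)[2] = -1
(x ⊛ y)[3] = -2
(x ⊛ y)[4] = 3

x ⊛ y = [-2, -2, -1, -2, 3]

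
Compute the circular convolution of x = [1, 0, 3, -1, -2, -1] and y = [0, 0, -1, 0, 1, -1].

(x ⊛ y)[n] = Σ(m=0 to 5) x[m] · y[(n-m) mod 6]

Computing each output sample:
(x ⊛ y)[0] = 5
(x ⊛ y)[1] = -3
(x ⊛ y)[2] = -2
(x ⊛ y)[3] = 1
(x ⊛ y)[4] = -1
(x ⊛ y)[5] = 0

x ⊛ y = [5, -3, -2, 1, -1, 0]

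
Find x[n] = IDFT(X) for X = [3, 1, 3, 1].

x[n] = (1/4) Σ(k=0 to 3) X[k] · e^(2πikn/4)

Computing each x[n]:
x[0] = 2
x[1] = 0
x[2] = 1
x[3] = 0

x = [2, 0, 1, 0]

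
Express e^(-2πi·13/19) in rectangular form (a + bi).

ω_19^13 = e^(-2πi·13/19)
= cos(-2π·13/19) + i·sin(-2π·13/19)
= cos(-26π/19) + i·sin(-26π/19)

ω_19^13 = cos(-26π/19) + i·sin(-26π/19) = -0.4017+0.9158i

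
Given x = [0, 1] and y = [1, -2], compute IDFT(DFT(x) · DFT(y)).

(x ⊛ y)[n] = Σ(m=0 to 1) x[m] · y[(n-m) mod 2]

Computing each output sample:
(x ⊛ y)[0] = -2
(x ⊛ y)[1] = 1

x ⊛ y = [-2, 1]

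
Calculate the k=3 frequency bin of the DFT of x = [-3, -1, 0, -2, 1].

X[3] = Σ(n=0 to 4) x[n] · ω_5^(3n) where ω_5 = e^(-2πi/5)
= (-3)·ω_5^0 + (-1)·ω_5^3 + (0)·ω_5^6 + (-2)·ω_5^9 + (1)·ω_5^12

X[3] = -3.6180-3.0777i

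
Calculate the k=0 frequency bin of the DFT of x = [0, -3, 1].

X[0] = Σ(n=0 to 2) x[n] · ω_3^0 = Σ x[n]
= (0) + (-3) + (1)

X[0] = -2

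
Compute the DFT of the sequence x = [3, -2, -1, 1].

X[k] = Σ(n=0 to 3) x[n] · ω_4^(nk)
where ω_4 = e^(-2πi/4)

Computing each X[k]:
X[0] = 1
X[1] = 4+3i
X[2] = 3
X[3] = 4-3i

X = [1, 4+3i, 3, 4-3i]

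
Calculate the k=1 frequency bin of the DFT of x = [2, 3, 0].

X[1] = Σ(n=0 to 2) x[n] · ω_3^(1n) where ω_3 = e^(-2πi/3)
= (2)·ω_3^0 + (3)·ω_3^1 + (0)·ω_3^2

X[1] = 0.5000-2.5981i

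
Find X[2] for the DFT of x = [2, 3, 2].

X[2] = Σ(n=0 to 2) x[n] · ω_3^(2n) where ω_3 = e^(-2πi/3)
= (2)·ω_3^0 + (3)·ω_3^2 + (2)·ω_3^4

X[2] = -0.5000+0.8660i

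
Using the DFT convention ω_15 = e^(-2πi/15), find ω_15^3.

ω_15^3 = e^(-2πi·3/15)
= cos(-2π·3/15) + i·sin(-2π·3/15)
= cos(-6π/15) + i·sin(-6π/15)

ω_15^3 = cos(-6π/15) + i·sin(-6π/15) = 0.3090-0.9511i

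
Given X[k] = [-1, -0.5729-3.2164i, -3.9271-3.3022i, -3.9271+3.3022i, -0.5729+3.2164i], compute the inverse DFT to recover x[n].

x[n] = (1/5) Σ(k=0 to 4) X[k] · e^(2πikn/5)

Computing each x[n]:
x[0] = -2
x[1] = 3
x[2] = -1
x[3] = 0
x[4] = -1

x = [-2, 3, -1, 0, -1]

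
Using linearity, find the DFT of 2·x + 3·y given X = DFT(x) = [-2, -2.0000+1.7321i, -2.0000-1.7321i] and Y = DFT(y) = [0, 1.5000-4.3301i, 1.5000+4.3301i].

By linearity: DFT(2x + 3y) = 2·DFT(x) + 3·DFT(y)
= 2·[-2, -2.0000+1.7321i, -2.0000-1.7321i] + 3·[0, 1.5000-4.3301i, 1.5000+4.3301i]

Computing element-wise:
Z[0] = 2·(-2) + 3·(0) = -4
Z[1] = 2·(-2.0000+1.7321i) + 3·(1.5000-4.3301i) = 0.5000-9.5261i
Z[2] = 2·(-2.0000-1.7321i) + 3·(1.5000+4.3301i) = 0.5000+9.5261i

DFT(2x + 3y) = 2·X + 3·Y = [-4, 0.5000-9.5261i, 0.5000+9.5261i]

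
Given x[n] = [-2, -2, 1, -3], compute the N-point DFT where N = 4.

X[k] = Σ(n=0 to 3) x[n] · ω_4^(nk)
where ω_4 = e^(-2πi/4)

Computing each X[k]:
X[0] = -6
X[1] = -3-1i
X[2] = 4
X[3] = -3+1i

X = [-6, -3-1i, 4, -3+1i]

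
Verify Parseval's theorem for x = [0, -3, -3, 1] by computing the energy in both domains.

Time domain:
Σ|x[n]|² = |0|² + |-3|² + |-3|² + |1|² = 19.0000

Frequency domain:
(1/4)Σ|X[k]|² = (1/4)(|-5|² + |3+4i|² + |-1|² + |3-4i|²) = (1/4)·76.0000 = 19.0000

Both sides agree, confirming Parseval's theorem.

Σ|x[n]|² = (1/N)Σ|X[k]|² = 19.0000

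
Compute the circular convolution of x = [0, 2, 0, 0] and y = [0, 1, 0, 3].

(x ⊛ y)[n] = Σ(m=0 to 3) x[m] · y[(n-m) mod 4]

Computing each output sample:
(x ⊛ y)[0] = 6
(x ⊛ y)[1] = 0
(x ⊛ y)[2] = 2
(x ⊛ y)[3] = 0

x ⊛ y = [6, 0, 2, 0]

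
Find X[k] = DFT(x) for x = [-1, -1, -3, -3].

X[k] = Σ(n=0 to 3) x[n] · ω_4^(nk)
where ω_4 = e^(-2πi/4)

Computing each X[k]:
X[0] = -8
X[1] = 2-2i
X[2] = 0
X[3] = 2+2i

X = [-8, 2-2i, 0, 2+2i]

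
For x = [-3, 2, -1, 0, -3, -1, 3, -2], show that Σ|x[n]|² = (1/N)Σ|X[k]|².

Time domain:
Σ|x[n]|² = |-3|² + |2|² + |-1|² + |0|² + |-3|² + |-1|² + |3|² + |-2|² = 37.0000

Frequency domain:
(1/8)Σ|X[k]|² = (1/8)(|-5|² + |0.7071+0.4645i|² + |-8-3i|² + |-0.7071-7.5355i|² + |-3|² + |-0.7071+7.5355i|² + |-8+3i|² + |0.7071-0.4645i|²) = (1/8)·296.0000 = 37.0000

Both sides agree, confirming Parseval's theorem.

Σ|x[n]|² = (1/N)Σ|X[k]|² = 37.0000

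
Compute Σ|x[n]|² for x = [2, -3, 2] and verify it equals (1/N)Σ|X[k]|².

Time domain:
Σ|x[n]|² = |2|² + |-3|² + |2|² = 17.0000

Frequency domain:
(1/3)Σ|X[k]|² = (1/3)(|1|² + |2.5000+4.3301i|² + |2.5000-4.3301i|²) = (1/3)·51.0000 = 17.0000

Both sides agree, confirming Parseval's theorem.

Σ|x[n]|² = (1/N)Σ|X[k]|² = 17.0000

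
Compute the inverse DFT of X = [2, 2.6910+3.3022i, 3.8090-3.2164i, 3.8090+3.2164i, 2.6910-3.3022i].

x[n] = (1/5) Σ(k=0 to 4) X[k] · e^(2πikn/5)

Computing each x[n]:
x[0] = 3
x[1] = -1
x[2] = -2
x[3] = 2
x[4] = 0

x = [3, -1, -2, 2, 0]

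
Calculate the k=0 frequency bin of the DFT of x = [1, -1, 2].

X[0] = Σ(n=0 to 2) x[n] · ω_3^0 = Σ x[n]
= (1) + (-1) + (2)

X[0] = 2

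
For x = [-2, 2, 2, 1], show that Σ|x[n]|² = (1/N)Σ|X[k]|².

Time domain:
Σ|x[n]|² = |-2|² + |2|² + |2|² + |1|² = 13.0000

Frequency domain:
(1/4)Σ|X[k]|² = (1/4)(|3|² + |-4-1i|² + |-3|² + |-4+1i|²) = (1/4)·52.0000 = 13.0000

Both sides agree, confirming Parseval's theorem.

Σ|x[n]|² = (1/N)Σ|X[k]|² = 13.0000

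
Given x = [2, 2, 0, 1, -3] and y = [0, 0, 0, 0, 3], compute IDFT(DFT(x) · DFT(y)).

(x ⊛ y)[n] = Σ(m=0 to 4) x[m] · y[(n-m) mod 5]

Computing each output sample:
(x ⊛ y)[0] = 6
(x ⊛ y)[1] = 0
(x ⊛ y)[2] = 3
(x ⊛ y)[3] = -9
(x ⊛ y)[4] = 6

x ⊛ y = [6, 0, 3, -9, 6]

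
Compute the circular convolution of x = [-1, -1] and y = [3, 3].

(x ⊛ y)[n] = Σ(m=0 to 1) x[m] · y[(n-m) mod 2]

Computing each output sample:
(x ⊛ y)[0] = -6
(x ⊛ y)[1] = -6

x ⊛ y = [-6, -6]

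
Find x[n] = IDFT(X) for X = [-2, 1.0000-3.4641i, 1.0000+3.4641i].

x[n] = (1/3) Σ(k=0 to 2) X[k] · e^(2πikn/3)

Computing each x[n]:
x[0] = 0
x[1] = 1
x[2] = -3

x = [0, 1, -3]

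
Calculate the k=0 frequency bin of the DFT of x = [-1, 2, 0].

X[0] = Σ(n=0 to 2) x[n] · ω_3^0 = Σ x[n]
= (-1) + (2) + (0)

X[0] = 1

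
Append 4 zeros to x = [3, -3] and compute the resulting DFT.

Original 2-point DFT: [0, 6]
Zero-padded 6-point DFT provides frequency interpolation.

DFT_6([x, 0, ...]) = [0, 1.5000+2.5981i, 4.5000+2.5981i, 6, 4.5000-2.5981i, 1.5000-2.5981i]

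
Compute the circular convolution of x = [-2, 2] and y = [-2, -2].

(x ⊛ y)[n] = Σ(m=0 to 1) x[m] · y[(n-m) mod 2]

Computing each output sample:
(x ⊛ y)[0] = 0
(x ⊛ y)[1] = 0

x ⊛ y = [0, 0]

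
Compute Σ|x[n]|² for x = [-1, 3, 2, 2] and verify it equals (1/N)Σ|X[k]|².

Time domain:
Σ|x[n]|² = |-1|² + |3|² + |2|² + |2|² = 18.0000

Frequency domain:
(1/4)Σ|X[k]|² = (1/4)(|6|² + |-3-1i|² + |-4|² + |-3+1i|²) = (1/4)·72.0000 = 18.0000

Both sides agree, confirming Parseval's theorem.

Σ|x[n]|² = (1/N)Σ|X[k]|² = 18.0000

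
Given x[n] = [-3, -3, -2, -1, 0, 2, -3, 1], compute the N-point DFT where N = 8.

X[k] = Σ(n=0 to 7) x[n] · ω_8^(nk)
where ω_8 = e^(-2πi/8)

Computing each X[k]:
X[0] = -9
X[1] = -5.1213+3.9497i
X[2] = 2+1i
X[3] = -0.8787+5.9497i
X[4] = -7
X[5] = -0.8787-5.9497i
X[6] = 2-1i
X[7] = -5.1213-3.9497i

X = [-9, -5.1213+3.9497i, 2+1i, -0.8787+5.9497i, -7, -0.8787-5.9497i, 2-1i, -5.1213-3.9497i]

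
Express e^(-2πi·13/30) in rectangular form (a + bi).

ω_30^13 = e^(-2πi·13/30)
= cos(-2π·13/30) + i·sin(-2π·13/30)
= cos(-26π/30) + i·sin(-26π/30)

ω_30^13 = cos(-26π/30) + i·sin(-26π/30) = -0.9135-0.4067i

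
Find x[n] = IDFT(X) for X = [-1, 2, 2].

x[n] = (1/3) Σ(k=0 to 2) X[k] · e^(2πikn/3)

Computing each x[n]:
x[0] = 1
x[1] = -1
x[2] = -1

x = [1, -1, -1]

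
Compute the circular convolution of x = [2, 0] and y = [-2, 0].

(x ⊛ y)[n] = Σ(m=0 to 1) x[m] · y[(n-m) mod 2]

Computing each output sample:
(x ⊛ y)[0] = -4
(x ⊛ y)[1] = 0

x ⊛ y = [-4, 0]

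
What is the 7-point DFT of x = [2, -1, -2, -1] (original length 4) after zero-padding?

Original 4-point DFT: [-2, 4, 2, 4]
Zero-padded 7-point DFT provides frequency interpolation.

DFT_7([x, 0, ...]) = [-2, 2.7225+3.1656i, 3.4010-0.6747i, 1.8765-0.1549i, 1.8765+0.1549i, 3.4010+0.6747i, 2.7225-3.1656i]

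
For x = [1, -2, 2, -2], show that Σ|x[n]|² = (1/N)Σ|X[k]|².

Time domain:
Σ|x[n]|² = |1|² + |-2|² + |2|² + |-2|² = 13.0000

Frequency domain:
(1/4)Σ|X[k]|² = (1/4)(|-1|² + |-1|² + |7|² + |-1|²) = (1/4)·52.0000 = 13.0000

Both sides agree, confirming Parseval's theorem.

Σ|x[n]|² = (1/N)Σ|X[k]|² = 13.0000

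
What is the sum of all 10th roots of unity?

Sum of all nth roots of unity equals 0 for n > 1 (geometric series with r ≠ 1).

0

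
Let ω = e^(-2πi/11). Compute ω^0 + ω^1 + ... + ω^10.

Sum of all nth roots of unity equals 0 for n > 1 (geometric series with r ≠ 1).

0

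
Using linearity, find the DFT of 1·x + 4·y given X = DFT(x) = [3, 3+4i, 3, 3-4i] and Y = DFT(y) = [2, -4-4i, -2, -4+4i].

By linearity: DFT(1x + 4y) = 1·DFT(x) + 4·DFT(y)
= 1·[3, 3+4i, 3, 3-4i] + 4·[2, -4-4i, -2, -4+4i]

Computing element-wise:
Z[0] = 1·(3) + 4·(2) = 11
Z[1] = 1·(3+4i) + 4·(-4-4i) = -13-12i
Z[2] = 1·(3) + 4·(-2) = -5
Z[3] = 1·(3-4i) + 4·(-4+4i) = -13+12i

DFT(1x + 4y) = 1·X + 4·Y = [11, -13-12i, -5, -13+12i]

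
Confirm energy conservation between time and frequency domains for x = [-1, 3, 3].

Time domain:
Σ|x[n]|² = |-1|² + |3|² + |3|² = 19.0000

Frequency domain:
(1/3)Σ|X[k]|² = (1/3)(|5|² + |-4|² + |-4|²) = (1/3)·57.0000 = 19.0000

Both sides agree, confirming Parseval's theorem.

Σ|x[n]|² = (1/N)Σ|X[k]|² = 19.0000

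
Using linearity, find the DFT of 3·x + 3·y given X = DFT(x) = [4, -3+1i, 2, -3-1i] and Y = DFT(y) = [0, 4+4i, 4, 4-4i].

By linearity: DFT(3x + 3y) = 3·DFT(x) + 3·DFT(y)
= 3·[4, -3+1i, 2, -3-1i] + 3·[0, 4+4i, 4, 4-4i]

Computing element-wise:
Z[0] = 3·(4) + 3·(0) = 12
Z[1] = 3·(-3+1i) + 3·(4+4i) = 3+15i
Z[2] = 3·(2) + 3·(4) = 18
Z[3] = 3·(-3-1i) + 3·(4-4i) = 3-15i

DFT(3x + 3y) = 3·X + 3·Y = [12, 3+15i, 18, 3-15i]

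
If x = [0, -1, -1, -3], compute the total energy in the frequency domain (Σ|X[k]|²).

Parseval: Σ|x[n]|² = (1/N)Σ|X[k]|², so Σ|X[k]|² = N·Σ|x[n]|² = 4·11.0000

Σ|X[k]|² = N·Σ|x[n]|² = 4·11.0000 = 44.0000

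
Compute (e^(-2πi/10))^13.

Since ω_10^10 = 1, powers reduce modulo 10.
13 mod 10 = 3
So ω_10^13 = ω_10^3 = e^(-2πi·3/10)

ω_10^13 = ω_10^3 = -0.3090-0.9511i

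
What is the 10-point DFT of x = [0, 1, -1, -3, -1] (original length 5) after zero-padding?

Original 5-point DFT: [-4, 3.2361-3.0777i, -1.2361+0.7265i, -1.2361-0.7265i, 3.2361+3.0777i]
Zero-padded 10-point DFT provides frequency interpolation.

DFT_10([x, 0, ...]) = [-4, 2.2361+3.8042i, 3.2361-3.0777i, -2.2361-2.3511i, -1.2361+0.7265i, 0, -1.2361-0.7265i, -2.2361+2.3511i, 3.2361+3.0777i, 2.2361-3.8042i]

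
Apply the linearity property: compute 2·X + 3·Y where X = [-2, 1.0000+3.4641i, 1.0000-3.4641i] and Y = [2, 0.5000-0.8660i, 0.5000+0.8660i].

By linearity: DFT(2x + 3y) = 2·DFT(x) + 3·DFT(y)
= 2·[-2, 1.0000+3.4641i, 1.0000-3.4641i] + 3·[2, 0.5000-0.8660i, 0.5000+0.8660i]

Computing element-wise:
Z[0] = 2·(-2) + 3·(2) = 2
Z[1] = 2·(1.0000+3.4641i) + 3·(0.5000-0.8660i) = 3.5000+4.3302i
Z[2] = 2·(1.0000-3.4641i) + 3·(0.5000+0.8660i) = 3.5000-4.3302i

DFT(2x + 3y) = 2·X + 3·Y = [2, 3.5000+4.3302i, 3.5000-4.3302i]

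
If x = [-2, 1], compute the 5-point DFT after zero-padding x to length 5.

Original 2-point DFT: [-1, -3]
Zero-padded 5-point DFT provides frequency interpolation.

DFT_5([x, 0, ...]) = [-1, -1.6910-0.9511i, -2.8090-0.5878i, -2.8090+0.5878i, -1.6910+0.9511i]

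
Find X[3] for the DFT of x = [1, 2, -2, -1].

X[3] = Σ(n=0 to 3) x[n] · ω_4^(3n) where ω_4 = e^(-2πi/4)
= (1)·ω_4^0 + (2)·ω_4^3 + (-2)·ω_4^6 + (-1)·ω_4^9

X[3] = 3+3i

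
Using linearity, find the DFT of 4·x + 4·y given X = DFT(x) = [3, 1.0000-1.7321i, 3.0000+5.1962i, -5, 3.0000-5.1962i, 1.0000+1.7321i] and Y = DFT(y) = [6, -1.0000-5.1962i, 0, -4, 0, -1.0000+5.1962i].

By linearity: DFT(4x + 4y) = 4·DFT(x) + 4·DFT(y)
= 4·[3, 1.0000-1.7321i, 3.0000+5.1962i, -5, 3.0000-5.1962i, 1.0000+1.7321i] + 4·[6, -1.0000-5.1962i, 0, -4, 0, -1.0000+5.1962i]

Computing element-wise:
Z[0] = 4·(3) + 4·(6) = 36
Z[1] = 4·(1.0000-1.7321i) + 4·(-1.0000-5.1962i) = -27.7132i
Z[2] = 4·(3.0000+5.1962i) + 4·(0) = 12.0000+20.7848i
Z[3] = 4·(-5) + 4·(-4) = -36
Z[4] = 4·(3.0000-5.1962i) + 4·(0) = 12.0000-20.7848i
Z[5] = 4·(1.0000+1.7321i) + 4·(-1.0000+5.1962i) = 27.7132i

DFT(4x + 4y) = 4·X + 4·Y = [36, -27.7132i, 12.0000+20.7848i, -36, 12.0000-20.7848i, 27.7132i]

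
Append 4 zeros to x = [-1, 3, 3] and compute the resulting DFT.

Original 3-point DFT: [5, -4, -4]
Zero-padded 7-point DFT provides frequency interpolation.

DFT_7([x, 0, ...]) = [5, 0.2029-5.2703i, -4.3705-1.6231i, -1.8324+1.0438i, -1.8324-1.0438i, -4.3705+1.6231i, 0.2029+5.2703i]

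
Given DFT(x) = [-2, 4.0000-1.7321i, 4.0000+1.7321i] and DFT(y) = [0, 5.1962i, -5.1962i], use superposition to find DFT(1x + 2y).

By linearity: DFT(1x + 2y) = 1·DFT(x) + 2·DFT(y)
= 1·[-2, 4.0000-1.7321i, 4.0000+1.7321i] + 2·[0, 5.1962i, -5.1962i]

Computing element-wise:
Z[0] = 1·(-2) + 2·(0) = -2
Z[1] = 1·(4.0000-1.7321i) + 2·(5.1962i) = 4.0000+8.6603i
Z[2] = 1·(4.0000+1.7321i) + 2·(-5.1962i) = 4.0000-8.6603i

DFT(1x + 2y) = 1·X + 2·Y = [-2, 4.0000+8.6603i, 4.0000-8.6603i]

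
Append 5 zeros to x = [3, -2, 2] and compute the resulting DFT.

Original 3-point DFT: [3, 3.0000+3.4641i, 3.0000-3.4641i]
Zero-padded 8-point DFT provides frequency interpolation.

DFT_8([x, 0, ...]) = [3, 1.5858-0.5858i, 1+2i, 4.4142+3.4142i, 7, 4.4142-3.4142i, 1-2i, 1.5858+0.5858i]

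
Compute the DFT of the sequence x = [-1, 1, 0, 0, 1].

X[k] = Σ(n=0 to 4) x[n] · ω_5^(nk)
where ω_5 = e^(-2πi/5)

Computing each X[k]:
X[0] = 1
X[1] = -0.3820
X[2] = -2.6180
X[3] = -2.6180
X[4] = -0.3820

X = [1, -0.3820, -2.6180, -2.6180, -0.3820]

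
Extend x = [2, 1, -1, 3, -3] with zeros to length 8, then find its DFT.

Original 5-point DFT: [2, -0.2361-1.4531i, 4.2361-6.1554i, 4.2361+6.1554i, -0.2361+1.4531i]
Zero-padded 8-point DFT provides frequency interpolation.

DFT_8([x, 0, ...]) = [2, 3.5858-1.8284i, 2i, 6.4142-3.8284i, -6, 6.4142+3.8284i, -2i, 3.5858+1.8284i]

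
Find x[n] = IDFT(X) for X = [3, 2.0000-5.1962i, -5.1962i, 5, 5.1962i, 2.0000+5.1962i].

x[n] = (1/6) Σ(k=0 to 5) X[k] · e^(2πikn/6)

Computing each x[n]:
x[0] = 2
x[1] = 3
x[2] = 1
x[3] = -1
x[4] = 1
x[5] = -3

x = [2, 3, 1, -1, 1, -3]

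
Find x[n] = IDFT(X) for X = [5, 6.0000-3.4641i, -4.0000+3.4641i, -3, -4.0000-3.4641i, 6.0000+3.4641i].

x[n] = (1/6) Σ(k=0 to 5) X[k] · e^(2πikn/6)

Computing each x[n]:
x[0] = 1
x[1] = 3
x[2] = 2
x[3] = -2
x[4] = -2
x[5] = 3

x = [1, 3, 2, -2, -2, 3]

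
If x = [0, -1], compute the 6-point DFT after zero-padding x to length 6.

Original 2-point DFT: [-1, 1]
Zero-padded 6-point DFT provides frequency interpolation.

DFT_6([x, 0, ...]) = [-1, -0.5000+0.8660i, 0.5000+0.8660i, 1, 0.5000-0.8660i, -0.5000-0.8660i]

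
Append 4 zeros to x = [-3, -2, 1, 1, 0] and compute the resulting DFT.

Original 5-point DFT: [-3, -5.2361+1.9021i, -0.7639+1.1756i, -0.7639-1.1756i, -5.2361-1.9021i]
Zero-padded 9-point DFT provides frequency interpolation.

DFT_9([x, 0, ...]) = [-3, -4.8584-0.5653i, -4.7870+2.4936i, -1.5000+2.5981i, -0.8546+0.4608i, -0.8546-0.4608i, -1.5000-2.5981i, -4.7870-2.4936i, -4.8584+0.5653i]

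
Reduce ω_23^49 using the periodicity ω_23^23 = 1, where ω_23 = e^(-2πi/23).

Since ω_23^23 = 1, powers reduce modulo 23.
49 mod 23 = 3
So ω_23^49 = ω_23^3 = e^(-2πi·3/23)

ω_23^49 = ω_23^3 = 0.6826-0.7308i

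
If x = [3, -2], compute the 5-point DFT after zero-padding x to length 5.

Original 2-point DFT: [1, 5]
Zero-padded 5-point DFT provides frequency interpolation.

DFT_5([x, 0, ...]) = [1, 2.3820+1.9021i, 4.6180+1.1756i, 4.6180-1.1756i, 2.3820-1.9021i]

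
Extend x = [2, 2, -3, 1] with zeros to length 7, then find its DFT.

Original 4-point DFT: [2, 5-1i, -4, 5+1i]
Zero-padded 7-point DFT provides frequency interpolation.

DFT_7([x, 0, ...]) = [2, 3.0136+0.9272i, 4.8814-2.4697i, -1.8949-4.1882i, -1.8949+4.1882i, 4.8814+2.4697i, 3.0136-0.9272i]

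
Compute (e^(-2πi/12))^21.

Since ω_12^12 = 1, powers reduce modulo 12.
21 mod 12 = 9
So ω_12^21 = ω_12^9 = e^(-2πi·9/12)

ω_12^21 = ω_12^9 = 1i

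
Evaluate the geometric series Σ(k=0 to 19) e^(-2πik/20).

Sum of all nth roots of unity equals 0 for n > 1 (geometric series with r ≠ 1).

0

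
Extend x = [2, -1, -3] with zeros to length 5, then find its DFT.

Original 3-point DFT: [-2, 4.0000-1.7321i, 4.0000+1.7321i]
Zero-padded 5-point DFT provides frequency interpolation.

DFT_5([x, 0, ...]) = [-2, 4.1180+2.7144i, 1.8820-2.2654i, 1.8820+2.2654i, 4.1180-2.7144i]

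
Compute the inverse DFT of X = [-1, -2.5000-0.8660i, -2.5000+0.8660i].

x[n] = (1/3) Σ(k=0 to 2) X[k] · e^(2πikn/3)

Computing each x[n]:
x[0] = -2
x[1] = 1
x[2] = 0

x = [-2, 1, 0]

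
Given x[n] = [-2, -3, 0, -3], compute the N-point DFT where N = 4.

X[k] = Σ(n=0 to 3) x[n] · ω_4^(nk)
where ω_4 = e^(-2πi/4)

Computing each X[k]:
X[0] = -8
X[1] = -2
X[2] = 4
X[3] = -2

X = [-8, -2, 4, -2]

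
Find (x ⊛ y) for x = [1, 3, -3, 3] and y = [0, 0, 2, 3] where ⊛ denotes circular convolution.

(x ⊛ y)[n] = Σ(m=0 to 3) x[m] · y[(n-m) mod 4]

Computing each output sample:
(x ⊛ y)[0] = 3
(x ⊛ y)[1] = -3
(x ⊛ y)[2] = 11
(x ⊛ y)[3] = 9

x ⊛ y = [3, -3, 11, 9]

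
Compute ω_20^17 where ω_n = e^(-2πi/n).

ω_20^17 = e^(-2πi·17/20)
= cos(-2π·17/20) + i·sin(-2π·17/20)
= cos(-34π/20) + i·sin(-34π/20)

ω_20^17 = cos(-34π/20) + i·sin(-34π/20) = 0.5878+0.8090i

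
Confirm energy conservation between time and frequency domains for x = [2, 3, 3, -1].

Time domain:
Σ|x[n]|² = |2|² + |3|² + |3|² + |-1|² = 23.0000

Frequency domain:
(1/4)Σ|X[k]|² = (1/4)(|7|² + |-1-4i|² + |3|² + |-1+4i|²) = (1/4)·92.0000 = 23.0000

Both sides agree, confirming Parseval's theorem.

Σ|x[n]|² = (1/N)Σ|X[k]|² = 23.0000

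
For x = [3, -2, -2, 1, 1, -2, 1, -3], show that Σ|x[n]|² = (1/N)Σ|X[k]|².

Time domain:
Σ|x[n]|² = |3|² + |-2|² + |-2|² + |1|² + |1|² + |-2|² + |1|² + |-3|² = 33.0000

Frequency domain:
(1/8)Σ|X[k]|² = (1/8)(|-3|² + |-0.8284+0.1716i|² + |5+2i|² + |4.8284-5.8284i|² + |9|² + |4.8284+5.8284i|² + |5-2i|² + |-0.8284-0.1716i|²) = (1/8)·264.0000 = 33.0000

Both sides agree, confirming Parseval's theorem.

Σ|x[n]|² = (1/N)Σ|X[k]|² = 33.0000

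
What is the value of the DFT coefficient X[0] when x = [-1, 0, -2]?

X[0] = Σ(n=0 to 2) x[n] · ω_3^0 = Σ x[n]
= (-1) + (0) + (-2)

X[0] = -3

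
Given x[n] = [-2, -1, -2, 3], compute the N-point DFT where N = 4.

X[k] = Σ(n=0 to 3) x[n] · ω_4^(nk)
where ω_4 = e^(-2πi/4)

Computing each X[k]:
X[0] = -2
X[1] = 4i
X[2] = -6
X[3] = -4i

X = [-2, 4i, -6, -4i]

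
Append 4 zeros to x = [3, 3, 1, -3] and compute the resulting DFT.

Original 4-point DFT: [4, 2-6i, 4, 2+6i]
Zero-padded 8-point DFT provides frequency interpolation.

DFT_8([x, 0, ...]) = [4, 7.2426-1.0000i, 2-6i, -1.2426+1.0000i, 4, -1.2426-1.0000i, 2+6i, 7.2426+1.0000i]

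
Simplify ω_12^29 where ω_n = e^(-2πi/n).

Since ω_12^12 = 1, powers reduce modulo 12.
29 mod 12 = 5
So ω_12^29 = ω_12^5 = e^(-2πi·5/12)

ω_12^29 = ω_12^5 = -0.8660-0.5000i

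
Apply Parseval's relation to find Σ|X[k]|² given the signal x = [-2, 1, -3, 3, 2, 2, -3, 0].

Parseval: Σ|x[n]|² = (1/N)Σ|X[k]|², so Σ|X[k]|² = N·Σ|x[n]|² = 8·40.0000

Σ|X[k]|² = N·Σ|x[n]|² = 8·40.0000 = 320.0000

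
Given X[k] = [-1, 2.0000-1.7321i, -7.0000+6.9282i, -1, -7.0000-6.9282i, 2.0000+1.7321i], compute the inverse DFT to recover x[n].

x[n] = (1/6) Σ(k=0 to 5) X[k] · e^(2πikn/6)

Computing each x[n]:
x[0] = -2
x[1] = 0
x[2] = 3
x[3] = -3
x[4] = -2
x[5] = 3

x = [-2, 0, 3, -3, -2, 3]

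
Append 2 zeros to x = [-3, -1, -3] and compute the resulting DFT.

Original 3-point DFT: [-7, -1.0000-1.7321i, -1.0000+1.7321i]
Zero-padded 5-point DFT provides frequency interpolation.

DFT_5([x, 0, ...]) = [-7, -0.8820+2.7144i, -3.1180-2.2654i, -3.1180+2.2654i, -0.8820-2.7144i]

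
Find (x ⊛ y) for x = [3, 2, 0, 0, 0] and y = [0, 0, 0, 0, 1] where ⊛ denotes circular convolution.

(x ⊛ y)[n] = Σ(m=0 to 4) x[m] · y[(n-m) mod 5]

Computing each output sample:
(x ⊛ y)[0] = 2
(x ⊛ y)[1] = 0
(x ⊛ y)[2] = 0
(x ⊛ y)[3] = 0
(x ⊛ y)[4] = 3

x ⊛ y = [2, 0, 0, 0, 3]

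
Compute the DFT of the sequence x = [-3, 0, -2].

X[k] = Σ(n=0 to 2) x[n] · ω_3^(nk)
where ω_3 = e^(-2πi/3)

Computing each X[k]:
X[0] = -5
X[1] = -2.0000-1.7321i
X[2] = -2.0000+1.7321i

X = [-5, -2.0000-1.7321i, -2.0000+1.7321i]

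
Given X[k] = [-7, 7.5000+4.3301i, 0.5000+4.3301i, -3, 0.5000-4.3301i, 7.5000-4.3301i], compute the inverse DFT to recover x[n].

x[n] = (1/6) Σ(k=0 to 5) X[k] · e^(2πikn/6)

Computing each x[n]:
x[0] = 1
x[1] = -2
x[2] = -3
x[3] = -3
x[4] = -3
x[5] = 3

x = [1, -2, -3, -3, -3, 3]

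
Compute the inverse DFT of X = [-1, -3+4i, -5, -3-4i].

x[n] = (1/4) Σ(k=0 to 3) X[k] · e^(2πikn/4)

Computing each x[n]:
x[0] = -3
x[1] = -1
x[2] = 0
x[3] = 3

x = [-3, -1, 0, 3]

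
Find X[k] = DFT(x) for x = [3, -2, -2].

X[k] = Σ(n=0 to 2) x[n] · ω_3^(nk)
where ω_3 = e^(-2πi/3)

Computing each X[k]:
X[0] = -1
X[1] = 5
X[2] = 5

X = [-1, 5, 5]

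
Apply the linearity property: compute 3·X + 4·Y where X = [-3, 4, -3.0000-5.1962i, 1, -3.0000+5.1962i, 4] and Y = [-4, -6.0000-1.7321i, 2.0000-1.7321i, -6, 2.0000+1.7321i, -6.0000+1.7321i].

By linearity: DFT(3x + 4y) = 3·DFT(x) + 4·DFT(y)
= 3·[-3, 4, -3.0000-5.1962i, 1, -3.0000+5.1962i, 4] + 4·[-4, -6.0000-1.7321i, 2.0000-1.7321i, -6, 2.0000+1.7321i, -6.0000+1.7321i]

Computing element-wise:
Z[0] = 3·(-3) + 4·(-4) = -25
Z[1] = 3·(4) + 4·(-6.0000-1.7321i) = -12.0000-6.9284i
Z[2] = 3·(-3.0000-5.1962i) + 4·(2.0000-1.7321i) = -1.0000-22.5170i
Z[3] = 3·(1) + 4·(-6) = -21
Z[4] = 3·(-3.0000+5.1962i) + 4·(2.0000+1.7321i) = -1.0000+22.5170i
Z[5] = 3·(4) + 4·(-6.0000+1.7321i) = -12.0000+6.9284i

DFT(3x + 4y) = 3·X + 4·Y = [-25, -12.0000-6.9284i, -1.0000-22.5170i, -21, -1.0000+22.5170i, -12.0000+6.9284i]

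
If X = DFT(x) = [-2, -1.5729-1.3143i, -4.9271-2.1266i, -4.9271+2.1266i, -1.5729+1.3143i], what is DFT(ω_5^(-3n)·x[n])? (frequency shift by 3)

Modulation property: DFT(ω_5^(-3n)·x[n]) = X[(k-3) mod 5], so circularly shift X by 3 positions.

X[k-3] = [-4.9271-2.1266i, -4.9271+2.1266i, -1.5729+1.3143i, -2, -1.5729-1.3143i]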